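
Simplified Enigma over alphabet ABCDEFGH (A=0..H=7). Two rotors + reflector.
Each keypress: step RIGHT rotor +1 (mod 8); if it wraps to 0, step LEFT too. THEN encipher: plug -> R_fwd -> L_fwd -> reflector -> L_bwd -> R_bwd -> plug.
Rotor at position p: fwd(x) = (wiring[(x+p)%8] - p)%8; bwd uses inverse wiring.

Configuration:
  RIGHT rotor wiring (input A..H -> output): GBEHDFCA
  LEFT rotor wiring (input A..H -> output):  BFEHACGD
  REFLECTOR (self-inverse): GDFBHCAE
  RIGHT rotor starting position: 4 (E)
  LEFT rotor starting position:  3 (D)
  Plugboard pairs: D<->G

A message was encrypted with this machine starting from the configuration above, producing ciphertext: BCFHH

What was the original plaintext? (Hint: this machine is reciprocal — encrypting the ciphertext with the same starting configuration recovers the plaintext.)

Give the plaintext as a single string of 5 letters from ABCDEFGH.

Answer: EBGED

Derivation:
Char 1 ('B'): step: R->5, L=3; B->plug->B->R->F->L->G->refl->A->L'->E->R'->E->plug->E
Char 2 ('C'): step: R->6, L=3; C->plug->C->R->A->L->E->refl->H->L'->C->R'->B->plug->B
Char 3 ('F'): step: R->7, L=3; F->plug->F->R->E->L->A->refl->G->L'->F->R'->D->plug->G
Char 4 ('H'): step: R->0, L->4 (L advanced); H->plug->H->R->A->L->E->refl->H->L'->D->R'->E->plug->E
Char 5 ('H'): step: R->1, L=4; H->plug->H->R->F->L->B->refl->D->L'->H->R'->G->plug->D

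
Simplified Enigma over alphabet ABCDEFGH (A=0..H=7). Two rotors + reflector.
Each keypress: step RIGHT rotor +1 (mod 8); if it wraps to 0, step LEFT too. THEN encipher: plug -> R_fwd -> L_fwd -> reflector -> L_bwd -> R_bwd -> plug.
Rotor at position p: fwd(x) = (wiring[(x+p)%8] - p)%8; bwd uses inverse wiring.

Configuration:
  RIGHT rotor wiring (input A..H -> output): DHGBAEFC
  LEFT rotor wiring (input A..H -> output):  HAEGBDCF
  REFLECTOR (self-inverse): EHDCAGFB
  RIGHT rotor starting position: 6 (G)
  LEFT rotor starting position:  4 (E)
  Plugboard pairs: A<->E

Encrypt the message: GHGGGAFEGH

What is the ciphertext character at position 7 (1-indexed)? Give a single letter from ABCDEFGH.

Char 1 ('G'): step: R->7, L=4; G->plug->G->R->F->L->E->refl->A->L'->G->R'->H->plug->H
Char 2 ('H'): step: R->0, L->5 (L advanced); H->plug->H->R->C->L->A->refl->E->L'->H->R'->B->plug->B
Char 3 ('G'): step: R->1, L=5; G->plug->G->R->B->L->F->refl->G->L'->A->R'->C->plug->C
Char 4 ('G'): step: R->2, L=5; G->plug->G->R->B->L->F->refl->G->L'->A->R'->F->plug->F
Char 5 ('G'): step: R->3, L=5; G->plug->G->R->E->L->D->refl->C->L'->D->R'->H->plug->H
Char 6 ('A'): step: R->4, L=5; A->plug->E->R->H->L->E->refl->A->L'->C->R'->G->plug->G
Char 7 ('F'): step: R->5, L=5; F->plug->F->R->B->L->F->refl->G->L'->A->R'->B->plug->B

B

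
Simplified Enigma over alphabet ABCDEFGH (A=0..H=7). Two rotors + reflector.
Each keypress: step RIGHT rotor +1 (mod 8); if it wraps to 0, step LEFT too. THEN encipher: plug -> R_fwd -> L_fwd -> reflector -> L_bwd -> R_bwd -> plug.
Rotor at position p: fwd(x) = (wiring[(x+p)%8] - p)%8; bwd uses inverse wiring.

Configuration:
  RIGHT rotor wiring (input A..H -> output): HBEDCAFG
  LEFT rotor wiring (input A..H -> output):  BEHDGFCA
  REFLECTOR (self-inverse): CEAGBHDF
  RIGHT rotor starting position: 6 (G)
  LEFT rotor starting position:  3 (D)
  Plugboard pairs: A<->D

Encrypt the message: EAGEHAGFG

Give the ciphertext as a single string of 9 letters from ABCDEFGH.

Char 1 ('E'): step: R->7, L=3; E->plug->E->R->E->L->F->refl->H->L'->D->R'->F->plug->F
Char 2 ('A'): step: R->0, L->4 (L advanced); A->plug->D->R->D->L->E->refl->B->L'->B->R'->B->plug->B
Char 3 ('G'): step: R->1, L=4; G->plug->G->R->F->L->A->refl->C->L'->A->R'->A->plug->D
Char 4 ('E'): step: R->2, L=4; E->plug->E->R->D->L->E->refl->B->L'->B->R'->B->plug->B
Char 5 ('H'): step: R->3, L=4; H->plug->H->R->B->L->B->refl->E->L'->D->R'->E->plug->E
Char 6 ('A'): step: R->4, L=4; A->plug->D->R->C->L->G->refl->D->L'->G->R'->A->plug->D
Char 7 ('G'): step: R->5, L=4; G->plug->G->R->G->L->D->refl->G->L'->C->R'->D->plug->A
Char 8 ('F'): step: R->6, L=4; F->plug->F->R->F->L->A->refl->C->L'->A->R'->B->plug->B
Char 9 ('G'): step: R->7, L=4; G->plug->G->R->B->L->B->refl->E->L'->D->R'->F->plug->F

Answer: FBDBEDABF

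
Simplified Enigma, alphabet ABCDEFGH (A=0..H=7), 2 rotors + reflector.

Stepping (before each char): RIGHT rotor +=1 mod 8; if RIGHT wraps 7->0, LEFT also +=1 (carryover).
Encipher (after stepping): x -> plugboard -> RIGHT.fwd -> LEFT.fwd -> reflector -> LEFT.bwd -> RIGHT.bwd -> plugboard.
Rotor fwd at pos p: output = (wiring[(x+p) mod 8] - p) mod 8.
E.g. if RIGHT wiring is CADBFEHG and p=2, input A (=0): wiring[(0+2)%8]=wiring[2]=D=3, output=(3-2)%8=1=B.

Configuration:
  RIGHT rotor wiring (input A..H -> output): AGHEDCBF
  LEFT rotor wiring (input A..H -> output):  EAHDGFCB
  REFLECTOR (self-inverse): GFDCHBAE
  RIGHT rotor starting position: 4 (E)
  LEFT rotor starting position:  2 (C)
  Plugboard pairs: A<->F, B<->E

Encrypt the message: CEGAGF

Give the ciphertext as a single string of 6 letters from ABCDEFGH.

Answer: BHFGAG

Derivation:
Char 1 ('C'): step: R->5, L=2; C->plug->C->R->A->L->F->refl->B->L'->B->R'->E->plug->B
Char 2 ('E'): step: R->6, L=2; E->plug->B->R->H->L->G->refl->A->L'->E->R'->H->plug->H
Char 3 ('G'): step: R->7, L=2; G->plug->G->R->D->L->D->refl->C->L'->G->R'->A->plug->F
Char 4 ('A'): step: R->0, L->3 (L advanced); A->plug->F->R->C->L->C->refl->D->L'->B->R'->G->plug->G
Char 5 ('G'): step: R->1, L=3; G->plug->G->R->E->L->G->refl->A->L'->A->R'->F->plug->A
Char 6 ('F'): step: R->2, L=3; F->plug->A->R->F->L->B->refl->F->L'->G->R'->G->plug->G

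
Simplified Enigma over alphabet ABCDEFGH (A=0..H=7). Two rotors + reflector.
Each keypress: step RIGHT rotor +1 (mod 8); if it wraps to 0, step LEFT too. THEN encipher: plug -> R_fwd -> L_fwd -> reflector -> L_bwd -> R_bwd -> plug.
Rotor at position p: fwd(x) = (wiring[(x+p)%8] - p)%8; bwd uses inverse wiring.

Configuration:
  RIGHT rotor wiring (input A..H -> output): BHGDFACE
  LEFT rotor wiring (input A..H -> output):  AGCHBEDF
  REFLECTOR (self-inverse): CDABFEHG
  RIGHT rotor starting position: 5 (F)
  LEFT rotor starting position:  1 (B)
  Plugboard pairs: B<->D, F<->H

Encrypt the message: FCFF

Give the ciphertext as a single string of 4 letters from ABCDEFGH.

Char 1 ('F'): step: R->6, L=1; F->plug->H->R->C->L->G->refl->H->L'->H->R'->G->plug->G
Char 2 ('C'): step: R->7, L=1; C->plug->C->R->A->L->F->refl->E->L'->G->R'->F->plug->H
Char 3 ('F'): step: R->0, L->2 (L advanced); F->plug->H->R->E->L->B->refl->D->L'->F->R'->E->plug->E
Char 4 ('F'): step: R->1, L=2; F->plug->H->R->A->L->A->refl->C->L'->D->R'->G->plug->G

Answer: GHEG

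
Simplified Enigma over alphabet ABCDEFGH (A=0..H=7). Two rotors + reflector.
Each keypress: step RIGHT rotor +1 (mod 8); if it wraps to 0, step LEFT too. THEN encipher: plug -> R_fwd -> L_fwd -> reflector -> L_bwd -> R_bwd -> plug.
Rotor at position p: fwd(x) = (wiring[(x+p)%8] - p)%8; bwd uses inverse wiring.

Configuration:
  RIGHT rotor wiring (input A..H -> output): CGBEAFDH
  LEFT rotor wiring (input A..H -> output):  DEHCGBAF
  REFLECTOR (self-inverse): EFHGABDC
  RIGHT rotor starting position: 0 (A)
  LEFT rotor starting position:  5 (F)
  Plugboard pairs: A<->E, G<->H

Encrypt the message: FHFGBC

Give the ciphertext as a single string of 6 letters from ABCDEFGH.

Char 1 ('F'): step: R->1, L=5; F->plug->F->R->C->L->A->refl->E->L'->A->R'->B->plug->B
Char 2 ('H'): step: R->2, L=5; H->plug->G->R->A->L->E->refl->A->L'->C->R'->B->plug->B
Char 3 ('F'): step: R->3, L=5; F->plug->F->R->H->L->B->refl->F->L'->G->R'->H->plug->G
Char 4 ('G'): step: R->4, L=5; G->plug->H->R->A->L->E->refl->A->L'->C->R'->F->plug->F
Char 5 ('B'): step: R->5, L=5; B->plug->B->R->G->L->F->refl->B->L'->H->R'->G->plug->H
Char 6 ('C'): step: R->6, L=5; C->plug->C->R->E->L->H->refl->C->L'->F->R'->A->plug->E

Answer: BBGFHE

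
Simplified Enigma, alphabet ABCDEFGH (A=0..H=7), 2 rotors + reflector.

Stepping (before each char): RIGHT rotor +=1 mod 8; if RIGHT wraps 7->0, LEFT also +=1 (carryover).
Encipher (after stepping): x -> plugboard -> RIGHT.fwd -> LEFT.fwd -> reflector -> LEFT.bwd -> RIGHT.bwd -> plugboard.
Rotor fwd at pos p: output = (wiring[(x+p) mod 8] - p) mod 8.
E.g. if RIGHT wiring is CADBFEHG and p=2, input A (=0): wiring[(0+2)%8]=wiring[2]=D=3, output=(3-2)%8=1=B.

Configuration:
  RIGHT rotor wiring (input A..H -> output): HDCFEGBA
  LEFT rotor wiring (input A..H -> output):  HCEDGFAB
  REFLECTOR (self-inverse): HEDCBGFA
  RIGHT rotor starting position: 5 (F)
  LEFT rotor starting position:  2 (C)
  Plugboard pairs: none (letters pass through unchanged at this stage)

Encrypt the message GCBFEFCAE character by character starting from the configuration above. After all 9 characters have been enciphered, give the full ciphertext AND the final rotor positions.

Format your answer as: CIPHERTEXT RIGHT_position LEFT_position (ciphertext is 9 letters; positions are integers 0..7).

Answer: EEEHGCFDA 6 3

Derivation:
Char 1 ('G'): step: R->6, L=2; G->plug->G->R->G->L->F->refl->G->L'->E->R'->E->plug->E
Char 2 ('C'): step: R->7, L=2; C->plug->C->R->E->L->G->refl->F->L'->G->R'->E->plug->E
Char 3 ('B'): step: R->0, L->3 (L advanced); B->plug->B->R->D->L->F->refl->G->L'->E->R'->E->plug->E
Char 4 ('F'): step: R->1, L=3; F->plug->F->R->A->L->A->refl->H->L'->G->R'->H->plug->H
Char 5 ('E'): step: R->2, L=3; E->plug->E->R->H->L->B->refl->E->L'->F->R'->G->plug->G
Char 6 ('F'): step: R->3, L=3; F->plug->F->R->E->L->G->refl->F->L'->D->R'->C->plug->C
Char 7 ('C'): step: R->4, L=3; C->plug->C->R->F->L->E->refl->B->L'->H->R'->F->plug->F
Char 8 ('A'): step: R->5, L=3; A->plug->A->R->B->L->D->refl->C->L'->C->R'->D->plug->D
Char 9 ('E'): step: R->6, L=3; E->plug->E->R->E->L->G->refl->F->L'->D->R'->A->plug->A
Final: ciphertext=EEEHGCFDA, RIGHT=6, LEFT=3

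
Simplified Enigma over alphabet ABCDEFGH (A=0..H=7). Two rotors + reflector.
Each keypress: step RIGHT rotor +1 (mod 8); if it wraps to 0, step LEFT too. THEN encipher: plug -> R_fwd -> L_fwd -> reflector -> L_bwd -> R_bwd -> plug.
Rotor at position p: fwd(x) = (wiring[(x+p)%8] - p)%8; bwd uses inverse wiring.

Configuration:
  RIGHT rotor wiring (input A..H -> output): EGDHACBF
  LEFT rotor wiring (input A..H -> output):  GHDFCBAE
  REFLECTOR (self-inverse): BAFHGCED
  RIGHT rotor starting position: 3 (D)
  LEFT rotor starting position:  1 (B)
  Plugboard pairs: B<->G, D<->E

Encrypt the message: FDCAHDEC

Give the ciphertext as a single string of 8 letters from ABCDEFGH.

Char 1 ('F'): step: R->4, L=1; F->plug->F->R->C->L->E->refl->G->L'->A->R'->E->plug->D
Char 2 ('D'): step: R->5, L=1; D->plug->E->R->B->L->C->refl->F->L'->H->R'->D->plug->E
Char 3 ('C'): step: R->6, L=1; C->plug->C->R->G->L->D->refl->H->L'->F->R'->E->plug->D
Char 4 ('A'): step: R->7, L=1; A->plug->A->R->G->L->D->refl->H->L'->F->R'->B->plug->G
Char 5 ('H'): step: R->0, L->2 (L advanced); H->plug->H->R->F->L->C->refl->F->L'->H->R'->D->plug->E
Char 6 ('D'): step: R->1, L=2; D->plug->E->R->B->L->D->refl->H->L'->D->R'->H->plug->H
Char 7 ('E'): step: R->2, L=2; E->plug->D->R->A->L->B->refl->A->L'->C->R'->G->plug->B
Char 8 ('C'): step: R->3, L=2; C->plug->C->R->H->L->F->refl->C->L'->F->R'->B->plug->G

Answer: DEDGEHBG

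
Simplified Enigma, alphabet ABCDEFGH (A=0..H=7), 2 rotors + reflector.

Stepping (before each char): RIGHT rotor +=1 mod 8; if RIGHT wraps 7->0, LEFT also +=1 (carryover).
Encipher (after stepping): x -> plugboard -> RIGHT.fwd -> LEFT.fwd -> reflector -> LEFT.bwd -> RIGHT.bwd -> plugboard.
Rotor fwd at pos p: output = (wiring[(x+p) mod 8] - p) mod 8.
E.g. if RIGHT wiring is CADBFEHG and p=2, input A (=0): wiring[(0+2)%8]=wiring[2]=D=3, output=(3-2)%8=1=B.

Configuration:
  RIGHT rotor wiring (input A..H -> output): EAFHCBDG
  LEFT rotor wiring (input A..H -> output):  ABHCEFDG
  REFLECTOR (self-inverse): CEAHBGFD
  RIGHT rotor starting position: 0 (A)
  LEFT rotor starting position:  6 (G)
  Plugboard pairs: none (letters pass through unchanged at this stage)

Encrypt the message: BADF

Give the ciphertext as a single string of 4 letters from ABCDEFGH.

Char 1 ('B'): step: R->1, L=6; B->plug->B->R->E->L->B->refl->E->L'->F->R'->G->plug->G
Char 2 ('A'): step: R->2, L=6; A->plug->A->R->D->L->D->refl->H->L'->H->R'->D->plug->D
Char 3 ('D'): step: R->3, L=6; D->plug->D->R->A->L->F->refl->G->L'->G->R'->C->plug->C
Char 4 ('F'): step: R->4, L=6; F->plug->F->R->E->L->B->refl->E->L'->F->R'->B->plug->B

Answer: GDCB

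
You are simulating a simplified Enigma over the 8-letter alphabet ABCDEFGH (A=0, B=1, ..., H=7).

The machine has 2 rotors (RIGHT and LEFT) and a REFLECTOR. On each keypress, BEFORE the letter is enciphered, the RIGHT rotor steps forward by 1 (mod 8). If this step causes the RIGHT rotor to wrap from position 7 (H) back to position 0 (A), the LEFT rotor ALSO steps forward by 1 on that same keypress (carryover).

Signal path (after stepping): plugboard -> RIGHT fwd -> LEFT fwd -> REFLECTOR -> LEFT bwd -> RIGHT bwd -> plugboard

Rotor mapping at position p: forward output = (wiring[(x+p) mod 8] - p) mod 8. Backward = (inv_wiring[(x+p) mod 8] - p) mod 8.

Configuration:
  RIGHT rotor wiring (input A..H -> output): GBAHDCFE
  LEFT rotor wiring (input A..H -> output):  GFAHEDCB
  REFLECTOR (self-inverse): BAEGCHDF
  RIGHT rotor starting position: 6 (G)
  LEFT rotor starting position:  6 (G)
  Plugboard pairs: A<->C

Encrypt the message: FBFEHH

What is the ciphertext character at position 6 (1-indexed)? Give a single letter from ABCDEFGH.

Char 1 ('F'): step: R->7, L=6; F->plug->F->R->E->L->C->refl->E->L'->A->R'->E->plug->E
Char 2 ('B'): step: R->0, L->7 (L advanced); B->plug->B->R->B->L->H->refl->F->L'->F->R'->G->plug->G
Char 3 ('F'): step: R->1, L=7; F->plug->F->R->E->L->A->refl->B->L'->D->R'->G->plug->G
Char 4 ('E'): step: R->2, L=7; E->plug->E->R->D->L->B->refl->A->L'->E->R'->G->plug->G
Char 5 ('H'): step: R->3, L=7; H->plug->H->R->F->L->F->refl->H->L'->B->R'->E->plug->E
Char 6 ('H'): step: R->4, L=7; H->plug->H->R->D->L->B->refl->A->L'->E->R'->G->plug->G

G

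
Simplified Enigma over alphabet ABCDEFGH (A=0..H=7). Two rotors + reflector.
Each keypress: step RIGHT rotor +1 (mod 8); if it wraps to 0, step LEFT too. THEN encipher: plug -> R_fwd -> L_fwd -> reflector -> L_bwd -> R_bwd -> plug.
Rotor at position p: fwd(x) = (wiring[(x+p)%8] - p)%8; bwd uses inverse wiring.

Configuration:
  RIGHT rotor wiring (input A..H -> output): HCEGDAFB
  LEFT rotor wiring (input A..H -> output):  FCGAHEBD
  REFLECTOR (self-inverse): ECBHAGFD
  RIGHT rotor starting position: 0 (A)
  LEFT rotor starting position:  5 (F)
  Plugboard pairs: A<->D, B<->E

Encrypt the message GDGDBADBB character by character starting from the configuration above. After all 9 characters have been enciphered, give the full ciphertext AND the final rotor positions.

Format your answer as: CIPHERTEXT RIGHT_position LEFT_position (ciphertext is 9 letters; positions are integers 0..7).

Answer: HECAFHFCD 1 6

Derivation:
Char 1 ('G'): step: R->1, L=5; G->plug->G->R->A->L->H->refl->D->L'->G->R'->H->plug->H
Char 2 ('D'): step: R->2, L=5; D->plug->A->R->C->L->G->refl->F->L'->E->R'->B->plug->E
Char 3 ('G'): step: R->3, L=5; G->plug->G->R->H->L->C->refl->B->L'->F->R'->C->plug->C
Char 4 ('D'): step: R->4, L=5; D->plug->A->R->H->L->C->refl->B->L'->F->R'->D->plug->A
Char 5 ('B'): step: R->5, L=5; B->plug->E->R->F->L->B->refl->C->L'->H->R'->F->plug->F
Char 6 ('A'): step: R->6, L=5; A->plug->D->R->E->L->F->refl->G->L'->C->R'->H->plug->H
Char 7 ('D'): step: R->7, L=5; D->plug->A->R->C->L->G->refl->F->L'->E->R'->F->plug->F
Char 8 ('B'): step: R->0, L->6 (L advanced); B->plug->E->R->D->L->E->refl->A->L'->E->R'->C->plug->C
Char 9 ('B'): step: R->1, L=6; B->plug->E->R->H->L->G->refl->F->L'->B->R'->A->plug->D
Final: ciphertext=HECAFHFCD, RIGHT=1, LEFT=6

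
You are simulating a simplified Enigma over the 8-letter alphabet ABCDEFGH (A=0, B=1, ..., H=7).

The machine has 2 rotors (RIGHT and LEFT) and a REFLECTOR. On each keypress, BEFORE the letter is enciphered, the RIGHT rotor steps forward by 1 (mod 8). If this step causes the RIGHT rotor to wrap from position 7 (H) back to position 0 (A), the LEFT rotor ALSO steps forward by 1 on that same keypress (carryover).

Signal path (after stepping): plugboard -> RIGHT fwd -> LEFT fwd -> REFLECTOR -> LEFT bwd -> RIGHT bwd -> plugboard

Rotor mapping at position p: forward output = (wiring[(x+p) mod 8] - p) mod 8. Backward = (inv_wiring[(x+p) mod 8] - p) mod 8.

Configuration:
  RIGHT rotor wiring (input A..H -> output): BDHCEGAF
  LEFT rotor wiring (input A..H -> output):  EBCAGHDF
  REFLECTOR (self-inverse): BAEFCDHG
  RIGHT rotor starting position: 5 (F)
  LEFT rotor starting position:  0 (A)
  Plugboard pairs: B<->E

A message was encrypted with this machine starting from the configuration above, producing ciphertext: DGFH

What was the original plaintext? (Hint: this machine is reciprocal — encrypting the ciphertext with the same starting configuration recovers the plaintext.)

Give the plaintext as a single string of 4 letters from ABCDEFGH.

Answer: FAHC

Derivation:
Char 1 ('D'): step: R->6, L=0; D->plug->D->R->F->L->H->refl->G->L'->E->R'->F->plug->F
Char 2 ('G'): step: R->7, L=0; G->plug->G->R->H->L->F->refl->D->L'->G->R'->A->plug->A
Char 3 ('F'): step: R->0, L->1 (L advanced); F->plug->F->R->G->L->E->refl->C->L'->F->R'->H->plug->H
Char 4 ('H'): step: R->1, L=1; H->plug->H->R->A->L->A->refl->B->L'->B->R'->C->plug->C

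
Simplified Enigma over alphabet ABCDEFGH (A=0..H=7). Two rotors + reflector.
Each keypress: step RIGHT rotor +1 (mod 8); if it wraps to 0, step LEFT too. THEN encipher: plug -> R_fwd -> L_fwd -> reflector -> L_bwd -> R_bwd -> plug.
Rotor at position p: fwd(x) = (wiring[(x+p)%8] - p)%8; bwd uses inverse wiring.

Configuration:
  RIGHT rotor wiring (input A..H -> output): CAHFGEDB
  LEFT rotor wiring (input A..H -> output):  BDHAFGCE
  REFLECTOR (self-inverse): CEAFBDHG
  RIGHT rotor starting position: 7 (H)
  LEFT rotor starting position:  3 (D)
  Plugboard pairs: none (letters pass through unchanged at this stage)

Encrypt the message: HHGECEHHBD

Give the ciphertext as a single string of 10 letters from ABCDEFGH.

Char 1 ('H'): step: R->0, L->4 (L advanced); H->plug->H->R->B->L->C->refl->A->L'->D->R'->G->plug->G
Char 2 ('H'): step: R->1, L=4; H->plug->H->R->B->L->C->refl->A->L'->D->R'->E->plug->E
Char 3 ('G'): step: R->2, L=4; G->plug->G->R->A->L->B->refl->E->L'->H->R'->F->plug->F
Char 4 ('E'): step: R->3, L=4; E->plug->E->R->G->L->D->refl->F->L'->E->R'->H->plug->H
Char 5 ('C'): step: R->4, L=4; C->plug->C->R->H->L->E->refl->B->L'->A->R'->B->plug->B
Char 6 ('E'): step: R->5, L=4; E->plug->E->R->D->L->A->refl->C->L'->B->R'->H->plug->H
Char 7 ('H'): step: R->6, L=4; H->plug->H->R->G->L->D->refl->F->L'->E->R'->C->plug->C
Char 8 ('H'): step: R->7, L=4; H->plug->H->R->E->L->F->refl->D->L'->G->R'->E->plug->E
Char 9 ('B'): step: R->0, L->5 (L advanced); B->plug->B->R->A->L->B->refl->E->L'->D->R'->G->plug->G
Char 10 ('D'): step: R->1, L=5; D->plug->D->R->F->L->C->refl->A->L'->H->R'->A->plug->A

Answer: GEFHBHCEGA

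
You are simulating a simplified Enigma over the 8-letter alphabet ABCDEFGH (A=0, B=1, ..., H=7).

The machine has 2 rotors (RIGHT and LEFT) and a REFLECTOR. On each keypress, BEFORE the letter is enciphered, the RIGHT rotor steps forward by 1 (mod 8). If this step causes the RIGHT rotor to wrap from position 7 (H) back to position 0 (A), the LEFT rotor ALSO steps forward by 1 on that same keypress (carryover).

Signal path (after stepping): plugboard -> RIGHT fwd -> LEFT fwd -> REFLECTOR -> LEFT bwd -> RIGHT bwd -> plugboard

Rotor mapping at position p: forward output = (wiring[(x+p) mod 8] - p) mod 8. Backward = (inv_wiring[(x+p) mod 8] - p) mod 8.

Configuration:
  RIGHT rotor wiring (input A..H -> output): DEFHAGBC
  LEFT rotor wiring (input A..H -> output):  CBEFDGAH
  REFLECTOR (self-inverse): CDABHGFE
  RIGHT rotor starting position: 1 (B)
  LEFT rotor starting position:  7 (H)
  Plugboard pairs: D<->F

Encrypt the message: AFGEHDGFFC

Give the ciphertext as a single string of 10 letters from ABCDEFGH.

Char 1 ('A'): step: R->2, L=7; A->plug->A->R->D->L->F->refl->G->L'->E->R'->D->plug->F
Char 2 ('F'): step: R->3, L=7; F->plug->D->R->G->L->H->refl->E->L'->F->R'->B->plug->B
Char 3 ('G'): step: R->4, L=7; G->plug->G->R->B->L->D->refl->B->L'->H->R'->E->plug->E
Char 4 ('E'): step: R->5, L=7; E->plug->E->R->H->L->B->refl->D->L'->B->R'->A->plug->A
Char 5 ('H'): step: R->6, L=7; H->plug->H->R->A->L->A->refl->C->L'->C->R'->G->plug->G
Char 6 ('D'): step: R->7, L=7; D->plug->F->R->B->L->D->refl->B->L'->H->R'->G->plug->G
Char 7 ('G'): step: R->0, L->0 (L advanced); G->plug->G->R->B->L->B->refl->D->L'->E->R'->B->plug->B
Char 8 ('F'): step: R->1, L=0; F->plug->D->R->H->L->H->refl->E->L'->C->R'->H->plug->H
Char 9 ('F'): step: R->2, L=0; F->plug->D->R->E->L->D->refl->B->L'->B->R'->G->plug->G
Char 10 ('C'): step: R->3, L=0; C->plug->C->R->D->L->F->refl->G->L'->F->R'->B->plug->B

Answer: FBEAGGBHGB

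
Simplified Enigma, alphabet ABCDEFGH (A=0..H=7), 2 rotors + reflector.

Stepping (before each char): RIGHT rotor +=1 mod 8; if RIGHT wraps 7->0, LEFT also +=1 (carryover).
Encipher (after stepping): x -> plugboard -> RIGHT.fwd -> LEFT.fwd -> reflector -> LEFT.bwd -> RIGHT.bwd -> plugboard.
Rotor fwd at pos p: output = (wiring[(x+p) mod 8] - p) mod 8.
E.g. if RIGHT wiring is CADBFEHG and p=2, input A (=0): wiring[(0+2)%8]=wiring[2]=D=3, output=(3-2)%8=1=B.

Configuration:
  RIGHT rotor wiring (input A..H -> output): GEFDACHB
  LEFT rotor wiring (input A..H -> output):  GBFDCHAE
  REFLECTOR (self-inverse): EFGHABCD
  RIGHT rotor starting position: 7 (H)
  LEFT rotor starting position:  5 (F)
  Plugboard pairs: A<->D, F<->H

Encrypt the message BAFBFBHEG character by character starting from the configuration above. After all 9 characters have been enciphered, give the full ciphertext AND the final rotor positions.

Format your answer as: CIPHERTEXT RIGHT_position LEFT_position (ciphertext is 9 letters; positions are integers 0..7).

Char 1 ('B'): step: R->0, L->6 (L advanced); B->plug->B->R->E->L->H->refl->D->L'->D->R'->D->plug->A
Char 2 ('A'): step: R->1, L=6; A->plug->D->R->H->L->B->refl->F->L'->F->R'->H->plug->F
Char 3 ('F'): step: R->2, L=6; F->plug->H->R->C->L->A->refl->E->L'->G->R'->C->plug->C
Char 4 ('B'): step: R->3, L=6; B->plug->B->R->F->L->F->refl->B->L'->H->R'->C->plug->C
Char 5 ('F'): step: R->4, L=6; F->plug->H->R->H->L->B->refl->F->L'->F->R'->D->plug->A
Char 6 ('B'): step: R->5, L=6; B->plug->B->R->C->L->A->refl->E->L'->G->R'->G->plug->G
Char 7 ('H'): step: R->6, L=6; H->plug->F->R->F->L->F->refl->B->L'->H->R'->E->plug->E
Char 8 ('E'): step: R->7, L=6; E->plug->E->R->E->L->H->refl->D->L'->D->R'->G->plug->G
Char 9 ('G'): step: R->0, L->7 (L advanced); G->plug->G->R->H->L->B->refl->F->L'->A->R'->E->plug->E
Final: ciphertext=AFCCAGEGE, RIGHT=0, LEFT=7

Answer: AFCCAGEGE 0 7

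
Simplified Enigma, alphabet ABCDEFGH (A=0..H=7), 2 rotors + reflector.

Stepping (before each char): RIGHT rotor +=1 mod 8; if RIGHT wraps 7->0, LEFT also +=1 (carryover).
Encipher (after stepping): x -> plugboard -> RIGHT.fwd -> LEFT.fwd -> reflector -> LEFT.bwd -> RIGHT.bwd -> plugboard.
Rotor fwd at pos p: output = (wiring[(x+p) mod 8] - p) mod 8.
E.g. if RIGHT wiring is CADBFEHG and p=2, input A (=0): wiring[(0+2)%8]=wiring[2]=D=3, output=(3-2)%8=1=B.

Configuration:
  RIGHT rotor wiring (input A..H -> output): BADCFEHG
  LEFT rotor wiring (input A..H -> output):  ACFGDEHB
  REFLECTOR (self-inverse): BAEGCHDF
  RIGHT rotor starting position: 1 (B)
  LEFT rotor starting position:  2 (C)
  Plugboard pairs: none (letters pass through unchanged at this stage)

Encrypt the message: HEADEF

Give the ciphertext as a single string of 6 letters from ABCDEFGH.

Answer: BCCGFH

Derivation:
Char 1 ('H'): step: R->2, L=2; H->plug->H->R->G->L->G->refl->D->L'->A->R'->B->plug->B
Char 2 ('E'): step: R->3, L=2; E->plug->E->R->D->L->C->refl->E->L'->B->R'->C->plug->C
Char 3 ('A'): step: R->4, L=2; A->plug->A->R->B->L->E->refl->C->L'->D->R'->C->plug->C
Char 4 ('D'): step: R->5, L=2; D->plug->D->R->E->L->F->refl->H->L'->F->R'->G->plug->G
Char 5 ('E'): step: R->6, L=2; E->plug->E->R->F->L->H->refl->F->L'->E->R'->F->plug->F
Char 6 ('F'): step: R->7, L=2; F->plug->F->R->G->L->G->refl->D->L'->A->R'->H->plug->H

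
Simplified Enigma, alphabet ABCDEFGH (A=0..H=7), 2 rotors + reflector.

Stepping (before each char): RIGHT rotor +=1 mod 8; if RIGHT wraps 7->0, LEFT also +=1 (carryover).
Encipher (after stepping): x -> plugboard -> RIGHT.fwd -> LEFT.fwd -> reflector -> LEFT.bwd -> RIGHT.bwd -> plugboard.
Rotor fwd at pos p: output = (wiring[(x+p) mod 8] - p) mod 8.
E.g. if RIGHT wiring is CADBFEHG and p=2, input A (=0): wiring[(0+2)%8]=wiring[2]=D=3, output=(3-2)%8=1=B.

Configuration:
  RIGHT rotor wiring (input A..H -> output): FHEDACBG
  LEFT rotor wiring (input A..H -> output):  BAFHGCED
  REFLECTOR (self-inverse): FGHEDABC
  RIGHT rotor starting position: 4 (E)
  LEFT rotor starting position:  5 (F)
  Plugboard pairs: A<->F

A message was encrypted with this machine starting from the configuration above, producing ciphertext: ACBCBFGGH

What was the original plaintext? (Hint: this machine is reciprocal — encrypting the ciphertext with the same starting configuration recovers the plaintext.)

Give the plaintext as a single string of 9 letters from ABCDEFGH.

Answer: EGADHEECB

Derivation:
Char 1 ('A'): step: R->5, L=5; A->plug->F->R->H->L->B->refl->G->L'->C->R'->E->plug->E
Char 2 ('C'): step: R->6, L=5; C->plug->C->R->H->L->B->refl->G->L'->C->R'->G->plug->G
Char 3 ('B'): step: R->7, L=5; B->plug->B->R->G->L->C->refl->H->L'->B->R'->F->plug->A
Char 4 ('C'): step: R->0, L->6 (L advanced); C->plug->C->R->E->L->H->refl->C->L'->D->R'->D->plug->D
Char 5 ('B'): step: R->1, L=6; B->plug->B->R->D->L->C->refl->H->L'->E->R'->H->plug->H
Char 6 ('F'): step: R->2, L=6; F->plug->A->R->C->L->D->refl->E->L'->H->R'->E->plug->E
Char 7 ('G'): step: R->3, L=6; G->plug->G->R->E->L->H->refl->C->L'->D->R'->E->plug->E
Char 8 ('G'): step: R->4, L=6; G->plug->G->R->A->L->G->refl->B->L'->F->R'->C->plug->C
Char 9 ('H'): step: R->5, L=6; H->plug->H->R->D->L->C->refl->H->L'->E->R'->B->plug->B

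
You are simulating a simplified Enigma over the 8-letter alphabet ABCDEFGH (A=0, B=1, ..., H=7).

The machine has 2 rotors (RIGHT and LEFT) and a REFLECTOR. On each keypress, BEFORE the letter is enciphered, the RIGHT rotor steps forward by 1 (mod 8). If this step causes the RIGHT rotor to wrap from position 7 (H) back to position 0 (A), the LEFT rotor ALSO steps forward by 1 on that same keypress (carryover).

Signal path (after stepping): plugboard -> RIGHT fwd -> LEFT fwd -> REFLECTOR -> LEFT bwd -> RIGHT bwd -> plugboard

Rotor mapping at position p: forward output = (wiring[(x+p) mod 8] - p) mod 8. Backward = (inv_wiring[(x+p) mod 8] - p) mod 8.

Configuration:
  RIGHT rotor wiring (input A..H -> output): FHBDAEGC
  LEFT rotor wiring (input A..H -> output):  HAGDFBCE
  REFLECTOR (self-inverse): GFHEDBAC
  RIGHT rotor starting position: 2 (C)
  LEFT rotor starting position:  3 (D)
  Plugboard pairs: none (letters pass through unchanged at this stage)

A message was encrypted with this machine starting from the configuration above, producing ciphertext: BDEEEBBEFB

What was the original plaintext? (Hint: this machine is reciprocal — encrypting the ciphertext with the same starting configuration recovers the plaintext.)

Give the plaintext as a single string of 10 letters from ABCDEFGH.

Answer: EADDBGGHDE

Derivation:
Char 1 ('B'): step: R->3, L=3; B->plug->B->R->F->L->E->refl->D->L'->H->R'->E->plug->E
Char 2 ('D'): step: R->4, L=3; D->plug->D->R->G->L->F->refl->B->L'->E->R'->A->plug->A
Char 3 ('E'): step: R->5, L=3; E->plug->E->R->C->L->G->refl->A->L'->A->R'->D->plug->D
Char 4 ('E'): step: R->6, L=3; E->plug->E->R->D->L->H->refl->C->L'->B->R'->D->plug->D
Char 5 ('E'): step: R->7, L=3; E->plug->E->R->E->L->B->refl->F->L'->G->R'->B->plug->B
Char 6 ('B'): step: R->0, L->4 (L advanced); B->plug->B->R->H->L->H->refl->C->L'->G->R'->G->plug->G
Char 7 ('B'): step: R->1, L=4; B->plug->B->R->A->L->B->refl->F->L'->B->R'->G->plug->G
Char 8 ('E'): step: R->2, L=4; E->plug->E->R->E->L->D->refl->E->L'->F->R'->H->plug->H
Char 9 ('F'): step: R->3, L=4; F->plug->F->R->C->L->G->refl->A->L'->D->R'->D->plug->D
Char 10 ('B'): step: R->4, L=4; B->plug->B->R->A->L->B->refl->F->L'->B->R'->E->plug->E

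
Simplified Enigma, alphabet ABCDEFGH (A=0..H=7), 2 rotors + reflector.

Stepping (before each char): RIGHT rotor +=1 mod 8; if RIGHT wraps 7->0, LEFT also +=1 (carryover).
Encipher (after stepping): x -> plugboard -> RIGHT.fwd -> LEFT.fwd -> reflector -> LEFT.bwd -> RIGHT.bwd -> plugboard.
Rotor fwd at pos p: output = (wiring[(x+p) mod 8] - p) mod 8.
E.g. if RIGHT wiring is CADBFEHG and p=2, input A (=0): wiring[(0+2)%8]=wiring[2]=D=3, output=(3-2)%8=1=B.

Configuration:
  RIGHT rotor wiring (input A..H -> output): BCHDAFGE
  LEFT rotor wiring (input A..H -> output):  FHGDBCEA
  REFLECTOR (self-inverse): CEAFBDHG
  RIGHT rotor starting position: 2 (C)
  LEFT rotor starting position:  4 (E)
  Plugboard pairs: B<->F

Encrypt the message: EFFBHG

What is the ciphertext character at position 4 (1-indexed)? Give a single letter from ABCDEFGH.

Char 1 ('E'): step: R->3, L=4; E->plug->E->R->B->L->G->refl->H->L'->H->R'->G->plug->G
Char 2 ('F'): step: R->4, L=4; F->plug->B->R->B->L->G->refl->H->L'->H->R'->H->plug->H
Char 3 ('F'): step: R->5, L=4; F->plug->B->R->B->L->G->refl->H->L'->H->R'->C->plug->C
Char 4 ('B'): step: R->6, L=4; B->plug->F->R->F->L->D->refl->F->L'->A->R'->A->plug->A

A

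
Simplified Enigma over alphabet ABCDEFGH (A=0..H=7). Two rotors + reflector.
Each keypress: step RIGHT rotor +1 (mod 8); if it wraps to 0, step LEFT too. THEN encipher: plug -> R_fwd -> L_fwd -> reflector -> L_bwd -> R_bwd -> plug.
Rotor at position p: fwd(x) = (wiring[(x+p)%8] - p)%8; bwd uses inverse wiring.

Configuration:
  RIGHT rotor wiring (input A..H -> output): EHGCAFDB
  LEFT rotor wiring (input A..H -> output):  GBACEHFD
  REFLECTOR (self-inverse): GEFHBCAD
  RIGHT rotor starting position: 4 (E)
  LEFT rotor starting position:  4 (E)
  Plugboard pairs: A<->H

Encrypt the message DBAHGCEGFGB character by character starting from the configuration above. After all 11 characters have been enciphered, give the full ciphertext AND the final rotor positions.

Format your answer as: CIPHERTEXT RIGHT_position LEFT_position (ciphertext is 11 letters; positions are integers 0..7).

Char 1 ('D'): step: R->5, L=4; D->plug->D->R->H->L->G->refl->A->L'->A->R'->A->plug->H
Char 2 ('B'): step: R->6, L=4; B->plug->B->R->D->L->H->refl->D->L'->B->R'->D->plug->D
Char 3 ('A'): step: R->7, L=4; A->plug->H->R->E->L->C->refl->F->L'->F->R'->B->plug->B
Char 4 ('H'): step: R->0, L->5 (L advanced); H->plug->A->R->E->L->E->refl->B->L'->D->R'->G->plug->G
Char 5 ('G'): step: R->1, L=5; G->plug->G->R->A->L->C->refl->F->L'->G->R'->A->plug->H
Char 6 ('C'): step: R->2, L=5; C->plug->C->R->G->L->F->refl->C->L'->A->R'->B->plug->B
Char 7 ('E'): step: R->3, L=5; E->plug->E->R->G->L->F->refl->C->L'->A->R'->D->plug->D
Char 8 ('G'): step: R->4, L=5; G->plug->G->R->C->L->G->refl->A->L'->B->R'->B->plug->B
Char 9 ('F'): step: R->5, L=5; F->plug->F->R->B->L->A->refl->G->L'->C->R'->E->plug->E
Char 10 ('G'): step: R->6, L=5; G->plug->G->R->C->L->G->refl->A->L'->B->R'->D->plug->D
Char 11 ('B'): step: R->7, L=5; B->plug->B->R->F->L->D->refl->H->L'->H->R'->D->plug->D
Final: ciphertext=HDBGHBDBEDD, RIGHT=7, LEFT=5

Answer: HDBGHBDBEDD 7 5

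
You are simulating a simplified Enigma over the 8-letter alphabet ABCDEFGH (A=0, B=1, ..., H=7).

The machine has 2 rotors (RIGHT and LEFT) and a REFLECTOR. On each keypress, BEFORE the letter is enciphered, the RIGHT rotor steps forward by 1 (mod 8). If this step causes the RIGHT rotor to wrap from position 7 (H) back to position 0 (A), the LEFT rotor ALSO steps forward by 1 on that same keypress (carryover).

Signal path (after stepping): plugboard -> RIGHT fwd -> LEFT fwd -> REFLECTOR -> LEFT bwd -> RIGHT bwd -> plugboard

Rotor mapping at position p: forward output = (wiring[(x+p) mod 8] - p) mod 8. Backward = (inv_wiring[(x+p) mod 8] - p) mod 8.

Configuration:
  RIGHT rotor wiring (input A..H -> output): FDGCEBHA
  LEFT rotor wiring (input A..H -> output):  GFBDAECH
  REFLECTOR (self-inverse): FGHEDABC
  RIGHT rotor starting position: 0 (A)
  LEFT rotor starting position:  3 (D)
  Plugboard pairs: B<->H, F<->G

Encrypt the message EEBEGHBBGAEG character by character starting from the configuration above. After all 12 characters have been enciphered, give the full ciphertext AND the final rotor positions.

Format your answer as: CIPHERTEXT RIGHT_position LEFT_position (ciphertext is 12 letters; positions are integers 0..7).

Answer: CACADCAHCDGD 4 4

Derivation:
Char 1 ('E'): step: R->1, L=3; E->plug->E->R->A->L->A->refl->F->L'->B->R'->C->plug->C
Char 2 ('E'): step: R->2, L=3; E->plug->E->R->F->L->D->refl->E->L'->E->R'->A->plug->A
Char 3 ('B'): step: R->3, L=3; B->plug->H->R->D->L->H->refl->C->L'->G->R'->C->plug->C
Char 4 ('E'): step: R->4, L=3; E->plug->E->R->B->L->F->refl->A->L'->A->R'->A->plug->A
Char 5 ('G'): step: R->5, L=3; G->plug->F->R->B->L->F->refl->A->L'->A->R'->D->plug->D
Char 6 ('H'): step: R->6, L=3; H->plug->B->R->C->L->B->refl->G->L'->H->R'->C->plug->C
Char 7 ('B'): step: R->7, L=3; B->plug->H->R->A->L->A->refl->F->L'->B->R'->A->plug->A
Char 8 ('B'): step: R->0, L->4 (L advanced); B->plug->H->R->A->L->E->refl->D->L'->D->R'->B->plug->H
Char 9 ('G'): step: R->1, L=4; G->plug->F->R->G->L->F->refl->A->L'->B->R'->C->plug->C
Char 10 ('A'): step: R->2, L=4; A->plug->A->R->E->L->C->refl->H->L'->H->R'->D->plug->D
Char 11 ('E'): step: R->3, L=4; E->plug->E->R->F->L->B->refl->G->L'->C->R'->F->plug->G
Char 12 ('G'): step: R->4, L=4; G->plug->F->R->H->L->H->refl->C->L'->E->R'->D->plug->D
Final: ciphertext=CACADCAHCDGD, RIGHT=4, LEFT=4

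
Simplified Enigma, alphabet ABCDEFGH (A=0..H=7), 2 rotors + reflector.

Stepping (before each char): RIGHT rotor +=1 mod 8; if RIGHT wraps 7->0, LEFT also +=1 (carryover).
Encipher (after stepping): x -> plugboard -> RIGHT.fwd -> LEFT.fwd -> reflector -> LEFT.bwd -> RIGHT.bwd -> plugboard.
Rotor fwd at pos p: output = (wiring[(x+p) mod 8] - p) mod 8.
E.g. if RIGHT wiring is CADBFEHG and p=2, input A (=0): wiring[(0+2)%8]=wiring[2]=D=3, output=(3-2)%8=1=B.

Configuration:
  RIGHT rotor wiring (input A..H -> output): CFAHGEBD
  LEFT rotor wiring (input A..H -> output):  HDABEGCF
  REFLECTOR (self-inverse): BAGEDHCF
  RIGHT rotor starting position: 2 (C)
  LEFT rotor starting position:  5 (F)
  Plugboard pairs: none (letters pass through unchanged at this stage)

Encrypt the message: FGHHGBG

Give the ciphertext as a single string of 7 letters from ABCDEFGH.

Char 1 ('F'): step: R->3, L=5; F->plug->F->R->H->L->H->refl->F->L'->B->R'->C->plug->C
Char 2 ('G'): step: R->4, L=5; G->plug->G->R->E->L->G->refl->C->L'->D->R'->H->plug->H
Char 3 ('H'): step: R->5, L=5; H->plug->H->R->B->L->F->refl->H->L'->H->R'->A->plug->A
Char 4 ('H'): step: R->6, L=5; H->plug->H->R->G->L->E->refl->D->L'->F->R'->B->plug->B
Char 5 ('G'): step: R->7, L=5; G->plug->G->R->F->L->D->refl->E->L'->G->R'->C->plug->C
Char 6 ('B'): step: R->0, L->6 (L advanced); B->plug->B->R->F->L->D->refl->E->L'->A->R'->C->plug->C
Char 7 ('G'): step: R->1, L=6; G->plug->G->R->C->L->B->refl->A->L'->H->R'->B->plug->B

Answer: CHABCCB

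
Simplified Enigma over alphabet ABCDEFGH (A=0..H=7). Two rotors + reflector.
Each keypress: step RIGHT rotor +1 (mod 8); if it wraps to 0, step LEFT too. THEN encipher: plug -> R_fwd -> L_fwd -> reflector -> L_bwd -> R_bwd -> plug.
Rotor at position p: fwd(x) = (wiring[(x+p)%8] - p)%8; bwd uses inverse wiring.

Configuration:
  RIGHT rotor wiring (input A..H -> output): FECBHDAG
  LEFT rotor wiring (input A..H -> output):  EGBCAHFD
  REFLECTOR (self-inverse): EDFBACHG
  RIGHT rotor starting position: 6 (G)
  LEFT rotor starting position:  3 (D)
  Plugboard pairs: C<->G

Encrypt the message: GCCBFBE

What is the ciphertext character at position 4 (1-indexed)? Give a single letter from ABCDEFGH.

Char 1 ('G'): step: R->7, L=3; G->plug->C->R->F->L->B->refl->D->L'->G->R'->B->plug->B
Char 2 ('C'): step: R->0, L->4 (L advanced); C->plug->G->R->A->L->E->refl->A->L'->E->R'->B->plug->B
Char 3 ('C'): step: R->1, L=4; C->plug->G->R->F->L->C->refl->F->L'->G->R'->D->plug->D
Char 4 ('B'): step: R->2, L=4; B->plug->B->R->H->L->G->refl->H->L'->D->R'->G->plug->C

C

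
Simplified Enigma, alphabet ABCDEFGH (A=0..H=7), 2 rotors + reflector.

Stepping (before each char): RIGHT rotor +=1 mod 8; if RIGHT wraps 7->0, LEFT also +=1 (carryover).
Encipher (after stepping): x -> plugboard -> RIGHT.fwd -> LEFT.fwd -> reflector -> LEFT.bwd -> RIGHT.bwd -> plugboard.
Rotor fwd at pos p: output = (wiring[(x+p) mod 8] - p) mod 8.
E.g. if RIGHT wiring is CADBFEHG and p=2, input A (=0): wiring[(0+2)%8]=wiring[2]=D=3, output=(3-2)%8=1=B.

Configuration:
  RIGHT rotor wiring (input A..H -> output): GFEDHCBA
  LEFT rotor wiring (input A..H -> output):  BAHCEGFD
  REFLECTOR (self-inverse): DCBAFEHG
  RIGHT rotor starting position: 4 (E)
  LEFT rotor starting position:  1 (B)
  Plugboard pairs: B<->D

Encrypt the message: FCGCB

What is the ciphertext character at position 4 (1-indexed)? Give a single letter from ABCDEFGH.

Char 1 ('F'): step: R->5, L=1; F->plug->F->R->H->L->A->refl->D->L'->D->R'->C->plug->C
Char 2 ('C'): step: R->6, L=1; C->plug->C->R->A->L->H->refl->G->L'->B->R'->G->plug->G
Char 3 ('G'): step: R->7, L=1; G->plug->G->R->D->L->D->refl->A->L'->H->R'->B->plug->D
Char 4 ('C'): step: R->0, L->2 (L advanced); C->plug->C->R->E->L->D->refl->A->L'->B->R'->G->plug->G

G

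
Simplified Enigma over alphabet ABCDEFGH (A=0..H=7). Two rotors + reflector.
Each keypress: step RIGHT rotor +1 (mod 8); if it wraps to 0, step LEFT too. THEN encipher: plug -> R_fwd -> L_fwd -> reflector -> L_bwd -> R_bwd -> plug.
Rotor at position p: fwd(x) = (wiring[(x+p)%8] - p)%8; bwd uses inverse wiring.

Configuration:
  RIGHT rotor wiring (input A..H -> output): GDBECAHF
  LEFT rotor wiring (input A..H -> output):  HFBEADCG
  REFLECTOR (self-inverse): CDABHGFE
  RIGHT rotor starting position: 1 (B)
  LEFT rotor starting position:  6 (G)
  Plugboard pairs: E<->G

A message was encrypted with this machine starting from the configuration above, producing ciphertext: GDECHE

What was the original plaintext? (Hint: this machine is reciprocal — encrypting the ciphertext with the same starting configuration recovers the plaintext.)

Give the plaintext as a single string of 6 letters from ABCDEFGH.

Char 1 ('G'): step: R->2, L=6; G->plug->E->R->F->L->G->refl->F->L'->H->R'->A->plug->A
Char 2 ('D'): step: R->3, L=6; D->plug->D->R->E->L->D->refl->B->L'->C->R'->E->plug->G
Char 3 ('E'): step: R->4, L=6; E->plug->G->R->F->L->G->refl->F->L'->H->R'->F->plug->F
Char 4 ('C'): step: R->5, L=6; C->plug->C->R->A->L->E->refl->H->L'->D->R'->A->plug->A
Char 5 ('H'): step: R->6, L=6; H->plug->H->R->C->L->B->refl->D->L'->E->R'->G->plug->E
Char 6 ('E'): step: R->7, L=6; E->plug->G->R->B->L->A->refl->C->L'->G->R'->A->plug->A

Answer: AGFAEA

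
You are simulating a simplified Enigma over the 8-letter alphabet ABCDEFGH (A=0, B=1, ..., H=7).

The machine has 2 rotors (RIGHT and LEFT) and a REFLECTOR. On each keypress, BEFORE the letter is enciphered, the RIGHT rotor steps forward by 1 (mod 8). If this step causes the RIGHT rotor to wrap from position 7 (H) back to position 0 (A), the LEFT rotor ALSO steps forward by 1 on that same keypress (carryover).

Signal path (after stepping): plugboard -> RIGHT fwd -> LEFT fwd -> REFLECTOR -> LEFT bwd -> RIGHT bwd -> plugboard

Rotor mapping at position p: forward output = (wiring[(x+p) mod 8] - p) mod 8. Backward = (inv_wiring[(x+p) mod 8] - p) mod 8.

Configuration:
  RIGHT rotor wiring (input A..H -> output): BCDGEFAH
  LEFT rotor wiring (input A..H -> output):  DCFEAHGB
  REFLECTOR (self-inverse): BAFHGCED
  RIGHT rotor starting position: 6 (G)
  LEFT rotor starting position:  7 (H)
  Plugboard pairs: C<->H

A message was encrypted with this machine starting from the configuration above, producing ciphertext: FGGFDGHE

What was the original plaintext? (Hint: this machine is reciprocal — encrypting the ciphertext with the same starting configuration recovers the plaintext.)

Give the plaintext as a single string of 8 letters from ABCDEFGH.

Char 1 ('F'): step: R->7, L=7; F->plug->F->R->F->L->B->refl->A->L'->G->R'->G->plug->G
Char 2 ('G'): step: R->0, L->0 (L advanced); G->plug->G->R->A->L->D->refl->H->L'->F->R'->F->plug->F
Char 3 ('G'): step: R->1, L=0; G->plug->G->R->G->L->G->refl->E->L'->D->R'->D->plug->D
Char 4 ('F'): step: R->2, L=0; F->plug->F->R->F->L->H->refl->D->L'->A->R'->H->plug->C
Char 5 ('D'): step: R->3, L=0; D->plug->D->R->F->L->H->refl->D->L'->A->R'->H->plug->C
Char 6 ('G'): step: R->4, L=0; G->plug->G->R->H->L->B->refl->A->L'->E->R'->C->plug->H
Char 7 ('H'): step: R->5, L=0; H->plug->C->R->C->L->F->refl->C->L'->B->R'->G->plug->G
Char 8 ('E'): step: R->6, L=0; E->plug->E->R->F->L->H->refl->D->L'->A->R'->F->plug->F

Answer: GFDCCHGF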